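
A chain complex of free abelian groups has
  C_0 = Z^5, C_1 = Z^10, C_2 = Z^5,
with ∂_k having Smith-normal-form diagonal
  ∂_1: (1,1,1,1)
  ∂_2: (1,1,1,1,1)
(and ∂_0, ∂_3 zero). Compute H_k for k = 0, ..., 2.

H_0: b_0 = 5 − 0 − 4 = 1; torsion from ∂_1 factors > 1: none. So H_0 = Z.
H_1: b_1 = 10 − 4 − 5 = 1; torsion from ∂_2 factors > 1: none. So H_1 = Z.
H_2: b_2 = 5 − 5 − 0 = 0; torsion from ∂_3 factors > 1: none. So H_2 = 0.

H_0 = Z,  H_1 = Z,  H_2 = 0.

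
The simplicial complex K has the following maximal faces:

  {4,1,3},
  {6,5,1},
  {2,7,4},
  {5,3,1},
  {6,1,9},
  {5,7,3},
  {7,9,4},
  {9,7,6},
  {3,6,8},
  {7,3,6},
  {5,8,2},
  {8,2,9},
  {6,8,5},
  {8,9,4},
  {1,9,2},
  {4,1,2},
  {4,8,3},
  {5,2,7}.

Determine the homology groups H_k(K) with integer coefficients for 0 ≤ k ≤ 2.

Order the vertices as 1 < 2 < 3 < 4 < 5 < 6 < 7 < 8 < 9. Listing each simplex with vertices in this order, K has dimension 2 with simplices:

  0-simplices (9): [1], [2], [3], [4], [5], [6], [7], [8], [9]
  1-simplices (27): (27 of them)
  2-simplices (18): [1,2,4], [1,2,9], [1,3,4], [1,3,5], [1,5,6], [1,6,9], [2,4,7], [2,5,7], [2,5,8], [2,8,9], [3,4,8], [3,5,7], [3,6,7], [3,6,8], [4,7,9], [4,8,9], [5,6,8], [6,7,9]

Hence C_0 ≅ Z^9, C_1 ≅ Z^27, C_2 ≅ Z^18.

The boundary map ∂_1: C_1 → C_0 sends each edge [p,q] (with p < q) to q − p. For instance
  ∂[2,4] = [4] − [2].
The 9×27 boundary matrix has rank 8 and Smith normal form diag(1,1,1,1,1,1,1,1).

The boundary map ∂_2: C_2 → C_1 maps a triangle to the signed sum of its edges. For instance
  ∂[3,6,8] = [6,8] − [3,8] + [3,6],
  ∂[3,4,8] = [4,8] − [3,8] + [3,4].
This gives a 27×18 integer matrix of rank 18; reducing to Smith normal form yields diagonal entries (1,1,1,1,1,1,1,1,1,1,1,1,1,1,1,1,1,2).

Reading off H_k = ker ∂_k / im ∂_{k+1}:

  H_0: rank C_0 − rank ∂_1 = 9 − 8 = 1, and the invariant factors of ∂_1 are all 1, so H_0 ≅ Z.
  H_1: rank ker ∂_1 − rank ∂_2 = (27 − 8) − 18 = 1, and ∂_2 has invariant factor 2 > 1, so H_1 ≅ Z ⊕ Z/2Z.
  H_2: rank ker ∂_2 − rank ∂_3 = (18 − 18) − 0 = 0, and there is no ∂_3, so H_2 ≅ 0.

H_0 ≅ Z,  H_1 ≅ Z ⊕ Z/2Z,  H_2 = 0.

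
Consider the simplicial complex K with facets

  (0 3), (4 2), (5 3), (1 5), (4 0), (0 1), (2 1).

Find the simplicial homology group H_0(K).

H_0 = Z.

Order the vertices as 0 < 1 < 2 < 3 < 4 < 5. Listing each simplex with vertices in this order, K has dimension 1 with simplices:

  0-simplices (6): [0], [1], [2], [3], [4], [5]
  1-simplices (7): [0,1], [0,3], [0,4], [1,2], [1,5], [2,4], [3,5]

so the chain groups are C_0 ≅ Z^6, C_1 ≅ Z^7.

∂_1: C_1 → C_0 is given by ∂[p,q] = [q] − [p]. For instance
  ∂[2,4] = [4] − [2].
This gives a 6×7 integer matrix of rank 5; reducing to Smith normal form yields diagonal entries (1,1,1,1,1).

Reading off H_k = ker ∂_k / im ∂_{k+1}:

  H_0: rank C_0 − rank ∂_1 = 6 − 5 = 1, and the invariant factors of ∂_1 are all 1, so H_0 = Z.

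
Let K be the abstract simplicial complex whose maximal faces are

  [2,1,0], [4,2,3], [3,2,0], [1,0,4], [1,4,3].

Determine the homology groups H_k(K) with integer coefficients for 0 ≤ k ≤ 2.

Order the vertices as 0 < 1 < 2 < 3 < 4. Listing each simplex with vertices in this order, K has dimension 2 with simplices:

  0-simplices (5): [0], [1], [2], [3], [4]
  1-simplices (10): [0,1], [0,2], [0,3], [0,4], [1,2], [1,3], [1,4], [2,3], [2,4], [3,4]
  2-simplices (5): [0,1,2], [0,1,4], [0,2,3], [1,3,4], [2,3,4]

so the chain groups are C_0 ≅ Z^5, C_1 ≅ Z^10, C_2 ≅ Z^5.

∂_1: C_1 → C_0 is given by ∂[p,q] = [q] − [p]. For instance
  ∂[0,1] = [1] − [0].
The resulting 5×10 matrix has rank 4, and its Smith normal form has invariant factors (1,1,1,1).

∂_2: C_2 → C_1 acts by ∂[p,q,r] = [q,r] − [p,r] + [p,q]. For instance
  ∂[0,1,2] = [1,2] − [0,2] + [0,1],
  ∂[2,3,4] = [3,4] − [2,4] + [2,3].
As a 10×5 matrix over Z this has rank 5, with invariant factors (1,1,1,1,1).

Computing H_k = (kernel of ∂_k) / (image of ∂_{k+1}):

  H_0: rank C_0 − rank ∂_1 = 5 − 4 = 1, and the invariant factors of ∂_1 are all 1, so H_0 = Z.
  H_1: rank ker ∂_1 − rank ∂_2 = (10 − 4) − 5 = 1, and the invariant factors of ∂_2 are all 1, so H_1 = Z.
  H_2: rank ker ∂_2 − rank ∂_3 = (5 − 5) − 0 = 0, and there is no ∂_3, so H_2 = 0.

H_0 = Z,  H_1 = Z,  H_2 = 0.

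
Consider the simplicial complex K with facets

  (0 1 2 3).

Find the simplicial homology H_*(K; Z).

We work with the vertex ordering 0 < 1 < 2 < 3. The simplices of K, each written with vertices in increasing order, are:

  0-simplices (4): [0], [1], [2], [3]
  1-simplices (6): [0,1], [0,2], [0,3], [1,2], [1,3], [2,3]
  2-simplices (4): [0,1,2], [0,1,3], [0,2,3], [1,2,3]
  3-simplices (1): [0,1,2,3]

giving chain groups C_0 ≅ Z^4, C_1 ≅ Z^6, C_2 ≅ Z^4, C_3 ≅ Z^1.

The boundary map ∂_1: C_1 → C_0 sends each edge [p,q] (with p < q) to q − p. For instance
  ∂[1,3] = [3] − [1].
The resulting 4×6 matrix has rank 3, and its Smith normal form has invariant factors (1,1,1).

Boundary ∂_2: C_2 → C_1 acts by ∂[p,q,r] = [q,r] − [p,r] + [p,q]. For instance
  ∂[0,2,3] = [2,3] − [0,3] + [0,2],
  ∂[1,2,3] = [2,3] − [1,3] + [1,2].
The resulting 6×4 matrix has rank 3, and its Smith normal form has invariant factors (1,1,1).

Boundary ∂_3: C_3 → C_2 sends each 3-simplex σ to the alternating sum Σ_i (−1)^i (σ with its i-th vertex removed). For instance
  ∂[0,1,2,3] = [1,2,3] − [0,2,3] + [0,1,3] − [0,1,2].
As a 4×1 matrix over Z this has rank 1, with invariant factors (1).

From H_k ≅ ker(∂_k) / im(∂_{k+1}) we obtain:

  H_0: rank C_0 − rank ∂_1 = 4 − 3 = 1, and the invariant factors of ∂_1 are all 1, so H_0 = Z.
  H_1: rank ker ∂_1 − rank ∂_2 = (6 − 3) − 3 = 0, and the invariant factors of ∂_2 are all 1, so H_1 = 0.
  H_2: rank ker ∂_2 − rank ∂_3 = (4 − 3) − 1 = 0, and the invariant factors of ∂_3 are all 1, so H_2 = 0.
  H_3: rank ker ∂_3 − rank ∂_4 = (1 − 1) − 0 = 0, and there is no ∂_4, so H_3 = 0.

As a check, the Euler characteristic is 4 − 6 + 4 − 1 = 1, which agrees with 1 − 0 + 0 − 0 = 1.
(K is a triangulation of the 3-simplex.)

H_0 ≅ Z,  H_1 = 0,  H_2 = 0,  H_3 = 0.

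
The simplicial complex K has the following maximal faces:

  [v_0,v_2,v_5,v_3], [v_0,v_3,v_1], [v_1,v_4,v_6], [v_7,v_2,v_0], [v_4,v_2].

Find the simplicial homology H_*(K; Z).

H_0 = Z,  H_1 = Z,  H_2 = 0,  H_3 = 0.

Take the total order v_0 < v_1 < v_2 < v_3 < v_4 < v_5 < v_6 < v_7 on the vertex set. Then K (dimension 3) consists of the simplices:

  0-simplices (8): [v_0], [v_1], [v_2], [v_3], [v_4], [v_5], [v_6], [v_7]
  1-simplices (14): [v_0,v_1], [v_0,v_2], [v_0,v_3], [v_0,v_5], [v_0,v_7], [v_1,v_3], [v_1,v_4], [v_1,v_6], [v_2,v_3], [v_2,v_4], [v_2,v_5], [v_2,v_7], [v_3,v_5], [v_4,v_6]
  2-simplices (7): [v_0,v_1,v_3], [v_0,v_2,v_3], [v_0,v_2,v_5], [v_0,v_2,v_7], [v_0,v_3,v_5], [v_1,v_4,v_6], [v_2,v_3,v_5]
  3-simplices (1): [v_0,v_2,v_3,v_5]

so the chain groups are C_0 ≅ Z^8, C_1 ≅ Z^14, C_2 ≅ Z^7, C_3 ≅ Z^1.

The boundary map ∂_1: C_1 → C_0 is given by ∂[p,q] = [q] − [p].
The resulting 8×14 matrix has rank 7, and its Smith normal form has invariant factors (1,1,1,1,1,1,1).

Boundary ∂_2: C_2 → C_1 acts by ∂[p,q,r] = [q,r] − [p,r] + [p,q]. For instance
  ∂[v_0,v_2,v_7] = [v_2,v_7] − [v_0,v_7] + [v_0,v_2],
  ∂[v_0,v_1,v_3] = [v_1,v_3] − [v_0,v_3] + [v_0,v_1].
As a 14×7 matrix over Z this has rank 6, with invariant factors (1,1,1,1,1,1).

∂_3: C_3 → C_2 sends each 3-simplex σ to the alternating sum Σ_i (−1)^i (σ with its i-th vertex removed). For instance
  ∂[v_0,v_2,v_3,v_5] = [v_2,v_3,v_5] − [v_0,v_3,v_5] + [v_0,v_2,v_5] − [v_0,v_2,v_3].
This gives a 7×1 integer matrix of rank 1; reducing to Smith normal form yields diagonal entries (1).

From H_k ≅ ker(∂_k) / im(∂_{k+1}) we obtain:

  H_0: rank C_0 − rank ∂_1 = 8 − 7 = 1, and the invariant factors of ∂_1 are all 1, so H_0 = Z.
  H_1: rank ker ∂_1 − rank ∂_2 = (14 − 7) − 6 = 1, and the invariant factors of ∂_2 are all 1, so H_1 = Z.
  H_2: rank ker ∂_2 − rank ∂_3 = (7 − 6) − 1 = 0, and the invariant factors of ∂_3 are all 1, so H_2 = 0.
  H_3: rank ker ∂_3 − rank ∂_4 = (1 − 1) − 0 = 0, and there is no ∂_4, so H_3 = 0.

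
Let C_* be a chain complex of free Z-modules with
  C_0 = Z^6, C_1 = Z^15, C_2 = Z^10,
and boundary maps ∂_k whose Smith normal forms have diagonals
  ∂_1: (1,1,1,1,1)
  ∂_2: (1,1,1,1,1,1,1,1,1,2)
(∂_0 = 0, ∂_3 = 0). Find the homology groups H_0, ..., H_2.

H_0: b_0 = 6 − 0 − 5 = 1; torsion from ∂_1 factors > 1: none. So H_0 = Z.
H_1: b_1 = 15 − 5 − 10 = 0; torsion from ∂_2 factors > 1: [2]. So H_1 = Z/2Z.
H_2: b_2 = 10 − 10 − 0 = 0; torsion from ∂_3 factors > 1: none. So H_2 = 0.

H_0 = Z,  H_1 = Z/2Z,  H_2 = 0.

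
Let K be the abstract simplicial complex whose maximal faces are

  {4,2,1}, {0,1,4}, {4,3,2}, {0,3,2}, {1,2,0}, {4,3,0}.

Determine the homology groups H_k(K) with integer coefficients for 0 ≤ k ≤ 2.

We work with the vertex ordering 0 < 1 < 2 < 3 < 4. The simplices of K, each written with vertices in increasing order, are:

  0-simplices (5): [0], [1], [2], [3], [4]
  1-simplices (9): [0,1], [0,2], [0,3], [0,4], [1,2], [1,4], [2,3], [2,4], [3,4]
  2-simplices (6): [0,1,2], [0,1,4], [0,2,3], [0,3,4], [1,2,4], [2,3,4]

giving chain groups C_0 ≅ Z^5, C_1 ≅ Z^9, C_2 ≅ Z^6.

The boundary map ∂_1: C_1 → C_0 is given by ∂[p,q] = [q] − [p]. For instance
  ∂[0,4] = [4] − [0].
As a 5×9 matrix over Z this has rank 4, with invariant factors (1,1,1,1).

The boundary map ∂_2: C_2 → C_1 sends each 2-simplex [p,q,r] to [q,r] − [p,r] + [p,q]. For instance
  ∂[0,1,4] = [1,4] − [0,4] + [0,1],
  ∂[0,2,3] = [2,3] − [0,3] + [0,2].
The 9×6 boundary matrix has rank 5 and Smith normal form diag(1,1,1,1,1).

Computing H_k = (kernel of ∂_k) / (image of ∂_{k+1}):

  H_0: rank C_0 − rank ∂_1 = 5 − 4 = 1, and the invariant factors of ∂_1 are all 1, so H_0 ≅ Z.
  H_1: rank ker ∂_1 − rank ∂_2 = (9 − 4) − 5 = 0, and the invariant factors of ∂_2 are all 1, so H_1 ≅ 0.
  H_2: rank ker ∂_2 − rank ∂_3 = (6 − 5) − 0 = 1, and there is no ∂_3, so H_2 ≅ Z.

(K is a triangulation of the 2-sphere S^2.)

H_0 = Z,  H_1 = 0,  H_2 = Z.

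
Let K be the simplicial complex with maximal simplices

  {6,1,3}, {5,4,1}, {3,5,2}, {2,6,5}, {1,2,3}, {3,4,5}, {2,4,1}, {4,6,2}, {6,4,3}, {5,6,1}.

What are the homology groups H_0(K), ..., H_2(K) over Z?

H_0 ≅ Z,  H_1 ≅ Z_2,  H_2 = 0.

Take the total order 1 < 2 < 3 < 4 < 5 < 6 on the vertex set. Then K (dimension 2) consists of the simplices:

  0-simplices (6): [1], [2], [3], [4], [5], [6]
  1-simplices (15): [1,2], [1,3], [1,4], [1,5], [1,6], [2,3], [2,4], [2,5], [2,6], [3,4], [3,5], [3,6], [4,5], [4,6], [5,6]
  2-simplices (10): [1,2,3], [1,2,4], [1,3,6], [1,4,5], [1,5,6], [2,3,5], [2,4,6], [2,5,6], [3,4,5], [3,4,6]

Hence C_0 ≅ Z^6, C_1 ≅ Z^15, C_2 ≅ Z^10.

The boundary map ∂_1: C_1 → C_0 maps an edge to its endpoints' difference, ∂[p,q] = q − p. For instance
  ∂[2,6] = [6] − [2].
The resulting 6×15 matrix has rank 5, and its Smith normal form has invariant factors (1,1,1,1,1).

∂_2: C_2 → C_1 maps a triangle to the signed sum of its edges. For instance
  ∂[2,5,6] = [5,6] − [2,6] + [2,5],
  ∂[2,4,6] = [4,6] − [2,6] + [2,4].
This gives a 15×10 integer matrix of rank 10; reducing to Smith normal form yields diagonal entries (1,1,1,1,1,1,1,1,1,2).

From H_k ≅ ker(∂_k) / im(∂_{k+1}) we obtain:

  H_0: rank C_0 − rank ∂_1 = 6 − 5 = 1, and the invariant factors of ∂_1 are all 1, so H_0 = Z.
  H_1: rank ker ∂_1 − rank ∂_2 = (15 − 5) − 10 = 0, and ∂_2 has invariant factor 2 > 1, so H_1 = Z_2.
  H_2: rank ker ∂_2 − rank ∂_3 = (10 − 10) − 0 = 0, and there is no ∂_3, so H_2 = 0.

As a check, the Euler characteristic is 6 − 15 + 10 = 1, which agrees with 1 − 0 + 0 = 1.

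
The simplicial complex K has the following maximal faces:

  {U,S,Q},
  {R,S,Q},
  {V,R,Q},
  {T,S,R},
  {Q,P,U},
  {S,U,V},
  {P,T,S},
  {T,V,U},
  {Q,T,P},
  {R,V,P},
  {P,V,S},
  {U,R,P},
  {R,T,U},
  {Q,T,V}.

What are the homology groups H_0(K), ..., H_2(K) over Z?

H_0 ≅ Z,  H_1 ≅ Z^2,  H_2 ≅ Z.

Order the vertices as P < Q < R < S < T < U < V. Listing each simplex with vertices in this order, K has dimension 2 with simplices:

  0-simplices (7): P, Q, R, S, T, U, V
  1-simplices (21): PQ, PR, PS, PT, PU, PV, QR, QS, QT, QU, QV, RS, RT, RU, RV, ST, SU, SV, TU, TV, UV
  2-simplices (14): PQT, PQU, PRU, PRV, PST, PSV, QRS, QRV, QSU, QTV, RST, RTU, SUV, TUV

so the chain groups are C_0 ≅ Z^7, C_1 ≅ Z^21, C_2 ≅ Z^14.

Boundary ∂_1: C_1 → C_0 maps an edge to its endpoints' difference, ∂[p,q] = q − p.
As a 7×21 matrix over Z this has rank 6, with invariant factors (1,1,1,1,1,1).

Boundary ∂_2: C_2 → C_1 acts by ∂[p,q,r] = [q,r] − [p,r] + [p,q]. For instance
  ∂PQU = QU − PU + PQ,
  ∂PRU = RU − PU + PR.
As a 21×14 matrix over Z this has rank 13, with invariant factors (1,1,1,1,1,1,1,1,1,1,1,1,1).

Now H_k = ker ∂_k / im ∂_{k+1}, so:

  H_0: rank C_0 − rank ∂_1 = 7 − 6 = 1, and the invariant factors of ∂_1 are all 1, so H_0 ≅ Z.
  H_1: rank ker ∂_1 − rank ∂_2 = (21 − 6) − 13 = 2, and the invariant factors of ∂_2 are all 1, so H_1 ≅ Z^2.
  H_2: rank ker ∂_2 − rank ∂_3 = (14 − 13) − 0 = 1, and there is no ∂_3, so H_2 ≅ Z.

As a check, the Euler characteristic is 7 − 21 + 14 = 0, which agrees with 1 − 2 + 1 = 0.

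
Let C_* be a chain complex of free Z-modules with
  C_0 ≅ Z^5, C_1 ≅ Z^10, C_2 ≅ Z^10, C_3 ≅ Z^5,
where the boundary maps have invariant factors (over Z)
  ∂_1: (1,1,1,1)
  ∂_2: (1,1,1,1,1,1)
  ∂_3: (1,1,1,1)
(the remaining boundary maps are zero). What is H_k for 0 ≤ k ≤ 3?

H_0 ≅ Z,  H_1 = 0,  H_2 = 0,  H_3 ≅ Z.

H_0: b_0 = 5 − 0 − 4 = 1; torsion from ∂_1 factors > 1: none. So H_0 ≅ Z.
H_1: b_1 = 10 − 4 − 6 = 0; torsion from ∂_2 factors > 1: none. So H_1 ≅ 0.
H_2: b_2 = 10 − 6 − 4 = 0; torsion from ∂_3 factors > 1: none. So H_2 ≅ 0.
H_3: b_3 = 5 − 4 − 0 = 1; torsion from ∂_4 factors > 1: none. So H_3 ≅ Z.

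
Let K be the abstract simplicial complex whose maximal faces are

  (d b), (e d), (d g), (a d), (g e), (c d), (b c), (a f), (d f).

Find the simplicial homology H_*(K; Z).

H_0 = Z,  H_1 = Z^3.

We work with the vertex ordering a < b < c < d < e < f < g. The simplices of K, each written with vertices in increasing order, are:

  0-simplices (7): a, b, c, d, e, f, g
  1-simplices (9): ad, af, bc, bd, cd, de, df, dg, eg

Hence C_0 ≅ Z^7, C_1 ≅ Z^9.

∂_1: C_1 → C_0 sends each edge [p,q] (with p < q) to q − p.
As a 7×9 matrix over Z this has rank 6, with invariant factors (1,1,1,1,1,1).

Computing H_k = (kernel of ∂_k) / (image of ∂_{k+1}):

  H_0: rank C_0 − rank ∂_1 = 7 − 6 = 1, and the invariant factors of ∂_1 are all 1, so H_0 = Z.
  H_1: rank ker ∂_1 − rank ∂_2 = (9 − 6) − 0 = 3, and there is no ∂_2, so H_1 = Z^3.

As a check, the Euler characteristic is 7 − 9 = -2, which agrees with 1 − 3 = -2.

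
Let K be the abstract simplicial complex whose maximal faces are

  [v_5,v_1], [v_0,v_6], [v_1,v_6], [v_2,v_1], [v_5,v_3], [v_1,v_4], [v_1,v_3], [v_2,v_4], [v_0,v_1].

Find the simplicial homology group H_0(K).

H_0 ≅ Z.

Order the vertices as v_0 < v_1 < v_2 < v_3 < v_4 < v_5 < v_6. Listing each simplex with vertices in this order, K has dimension 1 with simplices:

  0-simplices (7): [v_0], [v_1], [v_2], [v_3], [v_4], [v_5], [v_6]
  1-simplices (9): [v_0,v_1], [v_0,v_6], [v_1,v_2], [v_1,v_3], [v_1,v_4], [v_1,v_5], [v_1,v_6], [v_2,v_4], [v_3,v_5]

so the chain groups are C_0 ≅ Z^7, C_1 ≅ Z^9.

Boundary ∂_1: C_1 → C_0 sends each edge [p,q] (with p < q) to q − p.
As a 7×9 matrix over Z this has rank 6, with invariant factors (1,1,1,1,1,1).

Reading off H_k = ker ∂_k / im ∂_{k+1}:

  H_0: rank C_0 − rank ∂_1 = 7 − 6 = 1, and the invariant factors of ∂_1 are all 1, so H_0 ≅ Z.

(K is a triangulation of a wedge of 3 circles.)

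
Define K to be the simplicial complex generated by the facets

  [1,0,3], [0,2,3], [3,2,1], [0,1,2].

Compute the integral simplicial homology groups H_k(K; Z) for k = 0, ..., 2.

H_0 = Z,  H_1 = 0,  H_2 = Z.

Order the vertices as 0 < 1 < 2 < 3. Listing each simplex with vertices in this order, K has dimension 2 with simplices:

  0-simplices (4): [0], [1], [2], [3]
  1-simplices (6): [0,1], [0,2], [0,3], [1,2], [1,3], [2,3]
  2-simplices (4): [0,1,2], [0,1,3], [0,2,3], [1,2,3]

giving chain groups C_0 ≅ Z^4, C_1 ≅ Z^6, C_2 ≅ Z^4.

∂_1: C_1 → C_0 sends each edge [p,q] (with p < q) to q − p. For instance
  ∂[0,2] = [2] − [0].
This gives a 4×6 integer matrix of rank 3; reducing to Smith normal form yields diagonal entries (1,1,1).

Boundary ∂_2: C_2 → C_1 maps a triangle to the signed sum of its edges. For instance
  ∂[0,2,3] = [2,3] − [0,3] + [0,2],
  ∂[0,1,3] = [1,3] − [0,3] + [0,1].
As a 6×4 matrix over Z this has rank 3, with invariant factors (1,1,1).

Now H_k = ker ∂_k / im ∂_{k+1}, so:

  H_0: rank C_0 − rank ∂_1 = 4 − 3 = 1, and the invariant factors of ∂_1 are all 1, so H_0 = Z.
  H_1: rank ker ∂_1 − rank ∂_2 = (6 − 3) − 3 = 0, and the invariant factors of ∂_2 are all 1, so H_1 = 0.
  H_2: rank ker ∂_2 − rank ∂_3 = (4 − 3) − 0 = 1, and there is no ∂_3, so H_2 = Z.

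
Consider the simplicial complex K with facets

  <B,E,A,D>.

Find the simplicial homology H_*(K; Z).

H_0 = Z,  H_1 = 0,  H_2 = 0,  H_3 = 0.

Order the vertices as A < B < D < E. Listing each simplex with vertices in this order, K has dimension 3 with simplices:

  0-simplices (4): A, B, D, E
  1-simplices (6): AB, AD, AE, BD, BE, DE
  2-simplices (4): ABD, ABE, ADE, BDE
  3-simplices (1): ABDE

giving chain groups C_0 ≅ Z^4, C_1 ≅ Z^6, C_2 ≅ Z^4, C_3 ≅ Z^1.

∂_1: C_1 → C_0 is given by ∂[p,q] = [q] − [p]. For instance
  ∂BD = D − B.
As a 4×6 matrix over Z this has rank 3, with invariant factors (1,1,1).

The boundary map ∂_2: C_2 → C_1 acts by ∂[p,q,r] = [q,r] − [p,r] + [p,q]. For instance
  ∂ABD = BD − AD + AB,
  ∂ABE = BE − AE + AB.
The 6×4 boundary matrix has rank 3 and Smith normal form diag(1,1,1).

Boundary ∂_3: C_3 → C_2 sends each 3-simplex σ to the alternating sum Σ_i (−1)^i (σ with its i-th vertex removed). For instance
  ∂ABDE = BDE − ADE + ABE − ABD.
As a 4×1 matrix over Z this has rank 1, with invariant factors (1).

Computing H_k = (kernel of ∂_k) / (image of ∂_{k+1}):

  H_0: rank C_0 − rank ∂_1 = 4 − 3 = 1, and the invariant factors of ∂_1 are all 1, so H_0 = Z.
  H_1: rank ker ∂_1 − rank ∂_2 = (6 − 3) − 3 = 0, and the invariant factors of ∂_2 are all 1, so H_1 = 0.
  H_2: rank ker ∂_2 − rank ∂_3 = (4 − 3) − 1 = 0, and the invariant factors of ∂_3 are all 1, so H_2 = 0.
  H_3: rank ker ∂_3 − rank ∂_4 = (1 − 1) − 0 = 0, and there is no ∂_4, so H_3 = 0.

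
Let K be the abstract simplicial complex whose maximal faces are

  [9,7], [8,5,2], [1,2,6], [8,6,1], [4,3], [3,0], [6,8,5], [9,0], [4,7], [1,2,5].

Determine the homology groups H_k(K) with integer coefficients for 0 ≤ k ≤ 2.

H_0 = Z^2,  H_1 = Z^2,  H_2 = 0.

Take the total order 0 < 1 < 2 < 3 < 4 < 5 < 6 < 7 < 8 < 9 on the vertex set. Then K (dimension 2) consists of the simplices:

  0-simplices (10): [0], [1], [2], [3], [4], [5], [6], [7], [8], [9]
  1-simplices (15): [0,3], [0,9], [1,2], [1,5], [1,6], [1,8], [2,5], [2,6], [2,8], [3,4], [4,7], [5,6], [5,8], [6,8], [7,9]
  2-simplices (5): [1,2,5], [1,2,6], [1,6,8], [2,5,8], [5,6,8]

giving chain groups C_0 ≅ Z^10, C_1 ≅ Z^15, C_2 ≅ Z^5.

Boundary ∂_1: C_1 → C_0 sends each edge [p,q] (with p < q) to q − p.
The resulting 10×15 matrix has rank 8, and its Smith normal form has invariant factors (1,1,1,1,1,1,1,1).

Boundary ∂_2: C_2 → C_1 maps a triangle to the signed sum of its edges. For instance
  ∂[2,5,8] = [5,8] − [2,8] + [2,5],
  ∂[1,6,8] = [6,8] − [1,8] + [1,6].
The 15×5 boundary matrix has rank 5 and Smith normal form diag(1,1,1,1,1).

Computing H_k = (kernel of ∂_k) / (image of ∂_{k+1}):

  H_0: rank C_0 − rank ∂_1 = 10 − 8 = 2, and the invariant factors of ∂_1 are all 1, so H_0 = Z^2.
  H_1: rank ker ∂_1 − rank ∂_2 = (15 − 8) − 5 = 2, and the invariant factors of ∂_2 are all 1, so H_1 = Z^2.
  H_2: rank ker ∂_2 − rank ∂_3 = (5 − 5) − 0 = 0, and there is no ∂_3, so H_2 = 0.

As a check, the Euler characteristic is 10 − 15 + 5 = 0, which agrees with 2 − 2 + 0 = 0.
(K is a triangulation of the disjoint union of the Möbius band and the circle S^1.)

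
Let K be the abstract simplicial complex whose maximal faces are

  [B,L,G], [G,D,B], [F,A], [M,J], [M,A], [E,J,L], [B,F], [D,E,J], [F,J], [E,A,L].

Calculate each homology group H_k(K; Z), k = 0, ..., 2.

Take the total order A < B < D < E < F < G < J < L < M on the vertex set. Then K (dimension 2) consists of the simplices:

  0-simplices (9): A, B, D, E, F, G, J, L, M
  1-simplices (17): AE, AF, AL, AM, BD, BF, BG, BL, DE, DG, DJ, EJ, EL, FJ, GL, JL, JM
  2-simplices (5): AEL, BDG, BGL, DEJ, EJL

so the chain groups are C_0 ≅ Z^9, C_1 ≅ Z^17, C_2 ≅ Z^5.

∂_1: C_1 → C_0 is given by ∂[p,q] = [q] − [p].
The resulting 9×17 matrix has rank 8, and its Smith normal form has invariant factors (1,1,1,1,1,1,1,1).

The boundary map ∂_2: C_2 → C_1 acts by ∂[p,q,r] = [q,r] − [p,r] + [p,q]. For instance
  ∂BDG = DG − BG + BD,
  ∂EJL = JL − EL + EJ.
The 17×5 boundary matrix has rank 5 and Smith normal form diag(1,1,1,1,1).

Reading off H_k = ker ∂_k / im ∂_{k+1}:

  H_0: rank C_0 − rank ∂_1 = 9 − 8 = 1, and the invariant factors of ∂_1 are all 1, so H_0 ≅ Z.
  H_1: rank ker ∂_1 − rank ∂_2 = (17 − 8) − 5 = 4, and the invariant factors of ∂_2 are all 1, so H_1 ≅ Z^4.
  H_2: rank ker ∂_2 − rank ∂_3 = (5 − 5) − 0 = 0, and there is no ∂_3, so H_2 ≅ 0.

H_0 ≅ Z,  H_1 ≅ Z^4,  H_2 = 0.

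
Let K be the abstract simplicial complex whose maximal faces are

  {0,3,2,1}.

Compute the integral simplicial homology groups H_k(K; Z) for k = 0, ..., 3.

H_0 ≅ Z,  H_1 = 0,  H_2 = 0,  H_3 = 0.

Fix the vertex order 0 < 1 < 2 < 3 and write every simplex with vertices in increasing order. Then dim K = 3 and the simplices of K are:

  0-simplices (4): [0], [1], [2], [3]
  1-simplices (6): [0,1], [0,2], [0,3], [1,2], [1,3], [2,3]
  2-simplices (4): [0,1,2], [0,1,3], [0,2,3], [1,2,3]
  3-simplices (1): [0,1,2,3]

so the chain groups are C_0 ≅ Z^4, C_1 ≅ Z^6, C_2 ≅ Z^4, C_3 ≅ Z^1.

∂_1: C_1 → C_0 is given by ∂[p,q] = [q] − [p]. For instance
  ∂[0,3] = [3] − [0].
The 4×6 boundary matrix has rank 3 and Smith normal form diag(1,1,1).

Boundary ∂_2: C_2 → C_1 acts by ∂[p,q,r] = [q,r] − [p,r] + [p,q]. For instance
  ∂[0,2,3] = [2,3] − [0,3] + [0,2],
  ∂[0,1,3] = [1,3] − [0,3] + [0,1].
This gives a 6×4 integer matrix of rank 3; reducing to Smith normal form yields diagonal entries (1,1,1).

Boundary ∂_3: C_3 → C_2 sends each 3-simplex σ to the alternating sum Σ_i (−1)^i (σ with its i-th vertex removed). For instance
  ∂[0,1,2,3] = [1,2,3] − [0,2,3] + [0,1,3] − [0,1,2].
As a 4×1 matrix over Z this has rank 1, with invariant factors (1).

Reading off H_k = ker ∂_k / im ∂_{k+1}:

  H_0: rank C_0 − rank ∂_1 = 4 − 3 = 1, and the invariant factors of ∂_1 are all 1, so H_0 ≅ Z.
  H_1: rank ker ∂_1 − rank ∂_2 = (6 − 3) − 3 = 0, and the invariant factors of ∂_2 are all 1, so H_1 ≅ 0.
  H_2: rank ker ∂_2 − rank ∂_3 = (4 − 3) − 1 = 0, and the invariant factors of ∂_3 are all 1, so H_2 ≅ 0.
  H_3: rank ker ∂_3 − rank ∂_4 = (1 − 1) − 0 = 0, and there is no ∂_4, so H_3 ≅ 0.

As a check, the Euler characteristic is 4 − 6 + 4 − 1 = 1, which agrees with 1 − 0 + 0 − 0 = 1.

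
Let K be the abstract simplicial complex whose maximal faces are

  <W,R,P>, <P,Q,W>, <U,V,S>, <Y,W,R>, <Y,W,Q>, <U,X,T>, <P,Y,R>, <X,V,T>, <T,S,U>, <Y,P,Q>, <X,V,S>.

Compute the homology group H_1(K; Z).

We work with the vertex ordering P < Q < R < S < T < U < V < W < X < Y. The simplices of K, each written with vertices in increasing order, are:

  0-simplices (10): P, Q, R, S, T, U, V, W, X, Y
  1-simplices (19): PQ, PR, PW, PY, QW, QY, RW, RY, ST, SU, SV, SX, TU, TV, TX, UV, UX, VX, WY
  2-simplices (11): PQW, PQY, PRW, PRY, QWY, RWY, STU, SUV, SVX, TUX, TVX

giving chain groups C_0 ≅ Z^10, C_1 ≅ Z^19, C_2 ≅ Z^11.

Boundary ∂_1: C_1 → C_0 sends each edge [p,q] (with p < q) to q − p.
As a 10×19 matrix over Z this has rank 8, with invariant factors (1,1,1,1,1,1,1,1).

∂_2: C_2 → C_1 maps a triangle to the signed sum of its edges. For instance
  ∂PQY = QY − PY + PQ,
  ∂PRW = RW − PW + PR.
As a 19×11 matrix over Z this has rank 10, with invariant factors (1,1,1,1,1,1,1,1,1,1).

From H_k ≅ ker(∂_k) / im(∂_{k+1}) we obtain:

  H_1: rank ker ∂_1 − rank ∂_2 = (19 − 8) − 10 = 1, and the invariant factors of ∂_2 are all 1, so H_1 ≅ Z.

H_1 ≅ Z.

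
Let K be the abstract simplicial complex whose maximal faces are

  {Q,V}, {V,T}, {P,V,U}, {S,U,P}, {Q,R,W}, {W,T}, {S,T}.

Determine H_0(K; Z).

H_0 ≅ Z.

Fix the vertex order P < Q < R < S < T < U < V < W and write every simplex with vertices in increasing order. Then dim K = 2 and the simplices of K are:

  0-simplices (8): P, Q, R, S, T, U, V, W
  1-simplices (12): PS, PU, PV, QR, QV, QW, RW, ST, SU, TV, TW, UV
  2-simplices (3): PSU, PUV, QRW

so the chain groups are C_0 ≅ Z^8, C_1 ≅ Z^12, C_2 ≅ Z^3.

∂_1: C_1 → C_0 is given by ∂[p,q] = [q] − [p]. For instance
  ∂PS = S − P.
As a 8×12 matrix over Z this has rank 7, with invariant factors (1,1,1,1,1,1,1).

The boundary map ∂_2: C_2 → C_1 sends each 2-simplex [p,q,r] to [q,r] − [p,r] + [p,q]. For instance
  ∂PSU = SU − PU + PS,
  ∂QRW = RW − QW + QR.
As a 12×3 matrix over Z this has rank 3, with invariant factors (1,1,1).

Now H_k = ker ∂_k / im ∂_{k+1}, so:

  H_0: rank C_0 − rank ∂_1 = 8 − 7 = 1, and the invariant factors of ∂_1 are all 1, so H_0 = Z.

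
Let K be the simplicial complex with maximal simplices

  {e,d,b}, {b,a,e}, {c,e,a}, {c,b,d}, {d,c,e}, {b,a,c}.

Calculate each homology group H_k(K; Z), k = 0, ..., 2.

H_0 ≅ Z,  H_1 = 0,  H_2 ≅ Z.

We work with the vertex ordering a < b < c < d < e. The simplices of K, each written with vertices in increasing order, are:

  0-simplices (5): a, b, c, d, e
  1-simplices (9): ab, ac, ae, bc, bd, be, cd, ce, de
  2-simplices (6): abc, abe, ace, bcd, bde, cde

giving chain groups C_0 ≅ Z^5, C_1 ≅ Z^9, C_2 ≅ Z^6.

∂_1: C_1 → C_0 maps an edge to its endpoints' difference, ∂[p,q] = q − p. For instance
  ∂ae = e − a.
The 5×9 boundary matrix has rank 4 and Smith normal form diag(1,1,1,1).

Boundary ∂_2: C_2 → C_1 acts by ∂[p,q,r] = [q,r] − [p,r] + [p,q]. For instance
  ∂cde = de − ce + cd,
  ∂ace = ce − ae + ac.
The 9×6 boundary matrix has rank 5 and Smith normal form diag(1,1,1,1,1).

Computing H_k = (kernel of ∂_k) / (image of ∂_{k+1}):

  H_0: rank C_0 − rank ∂_1 = 5 − 4 = 1, and the invariant factors of ∂_1 are all 1, so H_0 = Z.
  H_1: rank ker ∂_1 − rank ∂_2 = (9 − 4) − 5 = 0, and the invariant factors of ∂_2 are all 1, so H_1 = 0.
  H_2: rank ker ∂_2 − rank ∂_3 = (6 − 5) − 0 = 1, and there is no ∂_3, so H_2 = Z.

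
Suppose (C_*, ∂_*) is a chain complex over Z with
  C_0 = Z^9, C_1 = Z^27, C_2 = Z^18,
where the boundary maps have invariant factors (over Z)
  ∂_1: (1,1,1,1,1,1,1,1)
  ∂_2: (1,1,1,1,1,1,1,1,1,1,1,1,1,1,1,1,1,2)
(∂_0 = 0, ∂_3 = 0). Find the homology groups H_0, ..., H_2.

H_0: b_0 = 9 − 0 − 8 = 1; torsion from ∂_1 factors > 1: none. So H_0 ≅ Z.
H_1: b_1 = 27 − 8 − 18 = 1; torsion from ∂_2 factors > 1: [2]. So H_1 ≅ Z × Z/2.
H_2: b_2 = 18 − 18 − 0 = 0; torsion from ∂_3 factors > 1: none. So H_2 ≅ 0.

H_0 ≅ Z,  H_1 ≅ Z × Z/2,  H_2 = 0.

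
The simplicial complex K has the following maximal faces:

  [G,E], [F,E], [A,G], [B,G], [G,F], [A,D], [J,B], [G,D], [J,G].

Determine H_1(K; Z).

We work with the vertex ordering A < B < D < E < F < G < J. The simplices of K, each written with vertices in increasing order, are:

  0-simplices (7): A, B, D, E, F, G, J
  1-simplices (9): AD, AG, BG, BJ, DG, EF, EG, FG, GJ

giving chain groups C_0 ≅ Z^7, C_1 ≅ Z^9.

Boundary ∂_1: C_1 → C_0 is given by ∂[p,q] = [q] − [p]. For instance
  ∂BJ = J − B.
This gives a 7×9 integer matrix of rank 6; reducing to Smith normal form yields diagonal entries (1,1,1,1,1,1).

Computing H_k = (kernel of ∂_k) / (image of ∂_{k+1}):

  H_1: rank ker ∂_1 − rank ∂_2 = (9 − 6) − 0 = 3, and there is no ∂_2, so H_1 = Z^3.

(K is a triangulation of a wedge of 3 circles.)

H_1 = Z^3.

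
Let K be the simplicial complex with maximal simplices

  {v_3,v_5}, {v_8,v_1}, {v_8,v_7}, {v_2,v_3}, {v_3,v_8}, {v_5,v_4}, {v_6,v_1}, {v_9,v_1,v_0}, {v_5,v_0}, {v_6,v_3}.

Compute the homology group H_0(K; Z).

H_0 = Z.

We work with the vertex ordering v_0 < v_1 < v_2 < v_3 < v_4 < v_5 < v_6 < v_7 < v_8 < v_9. The simplices of K, each written with vertices in increasing order, are:

  0-simplices (10): [v_0], [v_1], [v_2], [v_3], [v_4], [v_5], [v_6], [v_7], [v_8], [v_9]
  1-simplices (12): [v_0,v_1], [v_0,v_5], [v_0,v_9], [v_1,v_6], [v_1,v_8], [v_1,v_9], [v_2,v_3], [v_3,v_5], [v_3,v_6], [v_3,v_8], [v_4,v_5], [v_7,v_8]
  2-simplices (1): [v_0,v_1,v_9]

giving chain groups C_0 ≅ Z^10, C_1 ≅ Z^12, C_2 ≅ Z^1.

Boundary ∂_1: C_1 → C_0 sends each edge [p,q] (with p < q) to q − p.
The 10×12 boundary matrix has rank 9 and Smith normal form diag(1,1,1,1,1,1,1,1,1).

Boundary ∂_2: C_2 → C_1 sends each 2-simplex [p,q,r] to [q,r] − [p,r] + [p,q]. For instance
  ∂[v_0,v_1,v_9] = [v_1,v_9] − [v_0,v_9] + [v_0,v_1].
As a 12×1 matrix over Z this has rank 1, with invariant factors (1).

Reading off H_k = ker ∂_k / im ∂_{k+1}:

  H_0: rank C_0 − rank ∂_1 = 10 − 9 = 1, and the invariant factors of ∂_1 are all 1, so H_0 = Z.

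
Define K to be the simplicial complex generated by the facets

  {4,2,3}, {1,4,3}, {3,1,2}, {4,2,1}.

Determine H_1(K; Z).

H_1 ≅ 0.

Take the total order 1 < 2 < 3 < 4 on the vertex set. Then K (dimension 2) consists of the simplices:

  0-simplices (4): [1], [2], [3], [4]
  1-simplices (6): [1,2], [1,3], [1,4], [2,3], [2,4], [3,4]
  2-simplices (4): [1,2,3], [1,2,4], [1,3,4], [2,3,4]

so the chain groups are C_0 ≅ Z^4, C_1 ≅ Z^6, C_2 ≅ Z^4.

∂_1: C_1 → C_0 sends each edge [p,q] (with p < q) to q − p. For instance
  ∂[2,4] = [4] − [2].
This gives a 4×6 integer matrix of rank 3; reducing to Smith normal form yields diagonal entries (1,1,1).

∂_2: C_2 → C_1 sends each 2-simplex [p,q,r] to [q,r] − [p,r] + [p,q]. For instance
  ∂[1,2,4] = [2,4] − [1,4] + [1,2],
  ∂[1,2,3] = [2,3] − [1,3] + [1,2].
This gives a 6×4 integer matrix of rank 3; reducing to Smith normal form yields diagonal entries (1,1,1).

Reading off H_k = ker ∂_k / im ∂_{k+1}:

  H_1: rank ker ∂_1 − rank ∂_2 = (6 − 3) − 3 = 0, and the invariant factors of ∂_2 are all 1, so H_1 ≅ 0.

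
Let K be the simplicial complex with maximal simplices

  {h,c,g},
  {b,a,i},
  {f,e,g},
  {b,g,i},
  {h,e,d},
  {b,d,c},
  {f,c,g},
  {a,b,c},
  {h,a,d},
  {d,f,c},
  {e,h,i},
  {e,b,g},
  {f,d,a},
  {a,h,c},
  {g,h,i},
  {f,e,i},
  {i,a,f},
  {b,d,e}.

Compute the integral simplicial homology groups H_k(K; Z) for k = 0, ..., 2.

Fix the vertex order a < b < c < d < e < f < g < h < i and write every simplex with vertices in increasing order. Then dim K = 2 and the simplices of K are:

  0-simplices (9): a, b, c, d, e, f, g, h, i
  1-simplices (27): ab, ac, ad, af, ah, ai, bc, bd, be, bg, bi, cd, cf, cg, ch, de, df, dh, ef, eg, eh, ei, fg, fi, gh, gi, hi
  2-simplices (18): abc, abi, ach, adf, adh, afi, bcd, bde, beg, bgi, cdf, cfg, cgh, deh, efg, efi, ehi, ghi

so the chain groups are C_0 ≅ Z^9, C_1 ≅ Z^27, C_2 ≅ Z^18.

Boundary ∂_1: C_1 → C_0 sends each edge [p,q] (with p < q) to q − p. For instance
  ∂hi = i − h.
As a 9×27 matrix over Z this has rank 8, with invariant factors (1,1,1,1,1,1,1,1).

Boundary ∂_2: C_2 → C_1 maps a triangle to the signed sum of its edges. For instance
  ∂cdf = df − cf + cd,
  ∂cgh = gh − ch + cg.
This gives a 27×18 integer matrix of rank 18; reducing to Smith normal form yields diagonal entries (1,1,1,1,1,1,1,1,1,1,1,1,1,1,1,1,1,2).

Computing H_k = (kernel of ∂_k) / (image of ∂_{k+1}):

  H_0: rank C_0 − rank ∂_1 = 9 − 8 = 1, and the invariant factors of ∂_1 are all 1, so H_0 ≅ Z.
  H_1: rank ker ∂_1 − rank ∂_2 = (27 − 8) − 18 = 1, and ∂_2 has invariant factor 2 > 1, so H_1 ≅ Z ⊕ Z/2.
  H_2: rank ker ∂_2 − rank ∂_3 = (18 − 18) − 0 = 0, and there is no ∂_3, so H_2 ≅ 0.

H_0 = Z,  H_1 = Z ⊕ Z/2,  H_2 = 0.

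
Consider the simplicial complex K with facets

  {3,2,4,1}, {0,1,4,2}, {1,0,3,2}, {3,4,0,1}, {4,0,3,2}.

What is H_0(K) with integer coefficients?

H_0 ≅ Z.

Order the vertices as 0 < 1 < 2 < 3 < 4. Listing each simplex with vertices in this order, K has dimension 3 with simplices:

  0-simplices (5): [0], [1], [2], [3], [4]
  1-simplices (10): [0,1], [0,2], [0,3], [0,4], [1,2], [1,3], [1,4], [2,3], [2,4], [3,4]
  2-simplices (10): [0,1,2], [0,1,3], [0,1,4], [0,2,3], [0,2,4], [0,3,4], [1,2,3], [1,2,4], [1,3,4], [2,3,4]
  3-simplices (5): [0,1,2,3], [0,1,2,4], [0,1,3,4], [0,2,3,4], [1,2,3,4]

so the chain groups are C_0 ≅ Z^5, C_1 ≅ Z^10, C_2 ≅ Z^10, C_3 ≅ Z^5.

∂_1: C_1 → C_0 is given by ∂[p,q] = [q] − [p]. For instance
  ∂[3,4] = [4] − [3].
This gives a 5×10 integer matrix of rank 4; reducing to Smith normal form yields diagonal entries (1,1,1,1).

Boundary ∂_2: C_2 → C_1 sends each 2-simplex [p,q,r] to [q,r] − [p,r] + [p,q]. For instance
  ∂[1,2,3] = [2,3] − [1,3] + [1,2],
  ∂[1,2,4] = [2,4] − [1,4] + [1,2].
As a 10×10 matrix over Z this has rank 6, with invariant factors (1,1,1,1,1,1).

Boundary ∂_3: C_3 → C_2 sends each 3-simplex σ to the alternating sum Σ_i (−1)^i (σ with its i-th vertex removed). For instance
  ∂[0,2,3,4] = [2,3,4] − [0,3,4] + [0,2,4] − [0,2,3],
  ∂[0,1,2,4] = [1,2,4] − [0,2,4] + [0,1,4] − [0,1,2].
The resulting 10×5 matrix has rank 4, and its Smith normal form has invariant factors (1,1,1,1).

From H_k ≅ ker(∂_k) / im(∂_{k+1}) we obtain:

  H_0: rank C_0 − rank ∂_1 = 5 − 4 = 1, and the invariant factors of ∂_1 are all 1, so H_0 = Z.

(K is a triangulation of the 3-sphere S^3.)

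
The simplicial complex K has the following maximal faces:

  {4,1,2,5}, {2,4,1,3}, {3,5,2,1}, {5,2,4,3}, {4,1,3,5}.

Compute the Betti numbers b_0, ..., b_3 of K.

b_0 = 1, b_1 = 0, b_2 = 0, b_3 = 1.

Order the vertices as 1 < 2 < 3 < 4 < 5. Listing each simplex with vertices in this order, K has dimension 3 with simplices:

  0-simplices (5): [1], [2], [3], [4], [5]
  1-simplices (10): [1,2], [1,3], [1,4], [1,5], [2,3], [2,4], [2,5], [3,4], [3,5], [4,5]
  2-simplices (10): [1,2,3], [1,2,4], [1,2,5], [1,3,4], [1,3,5], [1,4,5], [2,3,4], [2,3,5], [2,4,5], [3,4,5]
  3-simplices (5): [1,2,3,4], [1,2,3,5], [1,2,4,5], [1,3,4,5], [2,3,4,5]

so the chain groups are C_0 ≅ Z^5, C_1 ≅ Z^10, C_2 ≅ Z^10, C_3 ≅ Z^5.

The boundary map ∂_1: C_1 → C_0 is given by ∂[p,q] = [q] − [p]. For instance
  ∂[1,3] = [3] − [1].
As a 5×10 matrix over Z this has rank 4, with invariant factors (1,1,1,1).

∂_2: C_2 → C_1 maps a triangle to the signed sum of its edges. For instance
  ∂[3,4,5] = [4,5] − [3,5] + [3,4],
  ∂[1,4,5] = [4,5] − [1,5] + [1,4].
As a 10×10 matrix over Z this has rank 6, with invariant factors (1,1,1,1,1,1).

∂_3: C_3 → C_2 sends each 3-simplex σ to the alternating sum Σ_i (−1)^i (σ with its i-th vertex removed). For instance
  ∂[1,2,4,5] = [2,4,5] − [1,4,5] + [1,2,5] − [1,2,4],
  ∂[1,2,3,4] = [2,3,4] − [1,3,4] + [1,2,4] − [1,2,3].
This gives a 10×5 integer matrix of rank 4; reducing to Smith normal form yields diagonal entries (1,1,1,1).

Now H_k = ker ∂_k / im ∂_{k+1}, so:

  H_0: rank C_0 − rank ∂_1 = 5 − 4 = 1, and the invariant factors of ∂_1 are all 1, so H_0 = Z.
  H_1: rank ker ∂_1 − rank ∂_2 = (10 − 4) − 6 = 0, and the invariant factors of ∂_2 are all 1, so H_1 = 0.
  H_2: rank ker ∂_2 − rank ∂_3 = (10 − 6) − 4 = 0, and the invariant factors of ∂_3 are all 1, so H_2 = 0.
  H_3: rank ker ∂_3 − rank ∂_4 = (5 − 4) − 0 = 1, and there is no ∂_4, so H_3 = Z.

As a check, the Euler characteristic is 5 − 10 + 10 − 5 = 0, which agrees with 1 − 0 + 0 − 1 = 0.

Hence the Betti numbers are b_0 = 1, b_1 = 0, b_2 = 0, b_3 = 1.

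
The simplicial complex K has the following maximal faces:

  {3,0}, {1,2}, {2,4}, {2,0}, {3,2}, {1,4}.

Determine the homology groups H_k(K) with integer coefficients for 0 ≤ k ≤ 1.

H_0 ≅ Z,  H_1 ≅ Z^2.

Order the vertices as 0 < 1 < 2 < 3 < 4. Listing each simplex with vertices in this order, K has dimension 1 with simplices:

  0-simplices (5): [0], [1], [2], [3], [4]
  1-simplices (6): [0,2], [0,3], [1,2], [1,4], [2,3], [2,4]

so the chain groups are C_0 ≅ Z^5, C_1 ≅ Z^6.

Boundary ∂_1: C_1 → C_0 sends each edge [p,q] (with p < q) to q − p.
This gives a 5×6 integer matrix of rank 4; reducing to Smith normal form yields diagonal entries (1,1,1,1).

Computing H_k = (kernel of ∂_k) / (image of ∂_{k+1}):

  H_0: rank C_0 − rank ∂_1 = 5 − 4 = 1, and the invariant factors of ∂_1 are all 1, so H_0 = Z.
  H_1: rank ker ∂_1 − rank ∂_2 = (6 − 4) − 0 = 2, and there is no ∂_2, so H_1 = Z^2.

As a check, the Euler characteristic is 5 − 6 = -1, which agrees with 1 − 2 = -1.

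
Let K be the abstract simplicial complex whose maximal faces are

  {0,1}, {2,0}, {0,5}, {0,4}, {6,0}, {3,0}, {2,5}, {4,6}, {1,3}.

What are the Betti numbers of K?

b_0 = 1, b_1 = 3.

K has 7 vertices, 9 edges.
rank ∂_0 = 0, rank ∂_1 = 6 ⇒ b_0 = 7 − 0 − 6 = 1; all invariant factors of ∂_1 are 1 so no torsion. So H_0 ≅ Z.
rank ∂_1 = 6, rank ∂_2 = 0 ⇒ b_1 = 9 − 6 − 0 = 3. So H_1 ≅ Z^3.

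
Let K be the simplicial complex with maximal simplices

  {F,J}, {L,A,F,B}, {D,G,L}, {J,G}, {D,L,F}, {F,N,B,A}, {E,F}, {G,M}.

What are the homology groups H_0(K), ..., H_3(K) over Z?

H_0 ≅ Z,  H_1 ≅ Z,  H_2 = 0,  H_3 = 0.

We work with the vertex ordering A < B < D < E < F < G < J < L < M < N. The simplices of K, each written with vertices in increasing order, are:

  0-simplices (10): A, B, D, E, F, G, J, L, M, N
  1-simplices (17): AB, AF, AL, AN, BF, BL, BN, DF, DG, DL, EF, FJ, FL, FN, GJ, GL, GM
  2-simplices (9): ABF, ABL, ABN, AFL, AFN, BFL, BFN, DFL, DGL
  3-simplices (2): ABFL, ABFN

so the chain groups are C_0 ≅ Z^10, C_1 ≅ Z^17, C_2 ≅ Z^9, C_3 ≅ Z^2.

∂_1: C_1 → C_0 is given by ∂[p,q] = [q] − [p].
This gives a 10×17 integer matrix of rank 9; reducing to Smith normal form yields diagonal entries (1,1,1,1,1,1,1,1,1).

∂_2: C_2 → C_1 sends each 2-simplex [p,q,r] to [q,r] − [p,r] + [p,q]. For instance
  ∂DFL = FL − DL + DF,
  ∂ABL = BL − AL + AB.
As a 17×9 matrix over Z this has rank 7, with invariant factors (1,1,1,1,1,1,1).

The boundary map ∂_3: C_3 → C_2 sends each 3-simplex σ to the alternating sum Σ_i (−1)^i (σ with its i-th vertex removed). For instance
  ∂ABFN = BFN − AFN + ABN − ABF,
  ∂ABFL = BFL − AFL + ABL − ABF.
This gives a 9×2 integer matrix of rank 2; reducing to Smith normal form yields diagonal entries (1,1).

Computing H_k = (kernel of ∂_k) / (image of ∂_{k+1}):

  H_0: rank C_0 − rank ∂_1 = 10 − 9 = 1, and the invariant factors of ∂_1 are all 1, so H_0 = Z.
  H_1: rank ker ∂_1 − rank ∂_2 = (17 − 9) − 7 = 1, and the invariant factors of ∂_2 are all 1, so H_1 = Z.
  H_2: rank ker ∂_2 − rank ∂_3 = (9 − 7) − 2 = 0, and the invariant factors of ∂_3 are all 1, so H_2 = 0.
  H_3: rank ker ∂_3 − rank ∂_4 = (2 − 2) − 0 = 0, and there is no ∂_4, so H_3 = 0.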